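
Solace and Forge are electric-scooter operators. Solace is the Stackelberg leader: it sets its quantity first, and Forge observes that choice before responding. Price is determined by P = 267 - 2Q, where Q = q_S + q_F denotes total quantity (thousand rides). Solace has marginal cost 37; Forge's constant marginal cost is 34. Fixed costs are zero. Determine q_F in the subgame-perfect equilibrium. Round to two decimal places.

Solve by backward induction. Given q_S, the follower Forge maximises π_F = (267 - 2q_S - 2q_F)q_F - 34q_F.
Follower FOC: 233 - 2q_S - 4q_F = 0, so q_F(q_S) = (233 - 2q_S)/4.
Solace substitutes q_F(q_S) into its own profit: π_S = q_S(267 - 2q_S - (233 - 2q_S)/2) - 37q_S = (301/2 - q_S)q_S - 37q_S.
The leader's first-order condition 227/2 - 2q_S = 0 yields q_S = 227/4.
Then q_F = (233 - 2·(227/4))/4 = 239/8.

29.88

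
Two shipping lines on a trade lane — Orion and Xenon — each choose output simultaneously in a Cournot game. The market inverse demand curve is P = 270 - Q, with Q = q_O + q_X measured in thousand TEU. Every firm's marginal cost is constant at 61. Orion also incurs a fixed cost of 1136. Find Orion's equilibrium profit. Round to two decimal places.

3717.44

Each firm earns π_i = (270 - Q)q_i - 61q_i.
Setting ∂π_i/∂q_i = 0 with rivals' quantities fixed: 209 - 2q_i - q_j = 0.
By symmetry each firm produces the same amount; substituting q_j = q_i yields q_i = 209/3.
Price P = 270 - 418/3 = 392/3.
Orion's profit: (392/3 - 61)·(209/3) - 1136 = 3717.4444.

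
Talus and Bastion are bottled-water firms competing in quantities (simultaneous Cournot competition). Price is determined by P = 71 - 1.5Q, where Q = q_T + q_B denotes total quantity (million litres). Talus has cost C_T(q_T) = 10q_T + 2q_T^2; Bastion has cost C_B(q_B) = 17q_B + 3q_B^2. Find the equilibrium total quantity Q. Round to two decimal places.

12.42

Talus's profit: π_T = (71 - 1.5Q)q_T - (10q_T + 2q_T²). Setting ∂π_T/∂q_T = 0: 61 - 7q_T - (3/2)(q_B) = 0.
Bastion's profit: π_B = (71 - 1.5Q)q_B - (17q_B + 3q_B²). Setting ∂π_B/∂q_B = 0: 54 - 9q_B - (3/2)(q_T) = 0.
Rearranging gives the reaction functions q_T = (61 - (3/2)q_B)/7 and q_B = (54 - (3/2)q_T)/9.
Substituting one into the other gives q_T = 208/27 and q_B = 382/81.
Total output Q = 208/27 + 382/81 = 1006/81.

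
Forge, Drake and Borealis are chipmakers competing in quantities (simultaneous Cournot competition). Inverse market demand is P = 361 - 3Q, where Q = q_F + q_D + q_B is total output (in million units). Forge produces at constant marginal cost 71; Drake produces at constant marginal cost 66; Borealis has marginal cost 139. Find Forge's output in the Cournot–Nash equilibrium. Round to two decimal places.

29.42

Forge's profit: π_F = (361 - 3Q)q_F - (71q_F). Setting ∂π_F/∂q_F = 0: 290 - 6q_F - 3(q_D + q_B) = 0.
Drake's profit: π_D = (361 - 3Q)q_D - (66q_D). Setting ∂π_D/∂q_D = 0: 295 - 6q_D - 3(q_F + q_B) = 0.
Borealis's first-order condition: 222 - 6q_B - 3(q_F + q_D) = 0.
Adding the 3 conditions: 807 − 6Q − 6Q = 0, i.e. Q = 269/4.
Back-substituting: q_F = (290 − 807/4)/3 = 353/12, q_D = (295 − 807/4)/3 = 373/12, q_B = (222 − 807/4)/3 = 27/4.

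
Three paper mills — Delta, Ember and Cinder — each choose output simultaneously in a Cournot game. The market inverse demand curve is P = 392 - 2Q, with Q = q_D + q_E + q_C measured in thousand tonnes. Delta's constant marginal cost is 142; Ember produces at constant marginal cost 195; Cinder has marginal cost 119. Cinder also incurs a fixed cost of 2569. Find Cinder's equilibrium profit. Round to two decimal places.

Delta's profit: π_D = (392 - 2Q)q_D - (142q_D). Setting ∂π_D/∂q_D = 0: 250 - 4q_D - 2(q_E + q_C) = 0.
Ember's first-order condition: 197 - 4q_E - 2(q_D + q_C) = 0.
Cinder's profit: π_C = (392 - 2Q)q_C - (119q_C). Setting ∂π_C/∂q_C = 0: 273 - 4q_C - 2(q_D + q_E) = 0.
Adding the 3 conditions: 720 − 4Q − 4Q = 0, i.e. Q = 90.
Back-substituting: q_D = (250 − 180)/2 = 35, q_E = (197 − 180)/2 = 17/2, q_C = (273 − 180)/2 = 93/2.
Price P = 392 - 2·90 = 212.
Cinder's profit: (212 - 119)·(93/2) - 2569 = 1755.5000.

1755.50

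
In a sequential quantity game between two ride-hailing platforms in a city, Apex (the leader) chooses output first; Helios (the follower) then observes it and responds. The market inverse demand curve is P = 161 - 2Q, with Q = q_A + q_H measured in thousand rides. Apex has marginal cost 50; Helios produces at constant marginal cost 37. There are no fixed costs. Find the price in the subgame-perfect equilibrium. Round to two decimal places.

The follower Helios best-responds to any q_A: π_H = (161 - 2Q)q_H - 37q_H.
Follower FOC: 124 - 2q_A - 4q_H = 0, so q_H(q_A) = (124 - 2q_A)/4.
Apex substitutes q_H(q_A) into its own profit: π_A = q_A(161 - 2q_A - (124 - 2q_A)/2) - 50q_A = (99 - q_A)q_A - 50q_A.
Maximising: ∂π_A/∂q_A = 49 - 2q_A = 0, giving q_A = 49/2.
Then q_H = (124 - 2·(49/2))/4 = 75/4.
Total output Q = 173/4, so price P = 161 - 2·(173/4) = 149/2.

74.50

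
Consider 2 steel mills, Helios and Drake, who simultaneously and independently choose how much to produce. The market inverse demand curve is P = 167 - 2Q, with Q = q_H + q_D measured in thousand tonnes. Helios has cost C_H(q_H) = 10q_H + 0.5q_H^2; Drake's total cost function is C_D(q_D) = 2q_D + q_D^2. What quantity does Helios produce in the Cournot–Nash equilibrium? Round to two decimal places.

Helios's profit: π_H = (167 - 2Q)q_H - (10q_H + (1/2)q_H²). Setting ∂π_H/∂q_H = 0: 157 - 5q_H - 2(q_D) = 0.
Drake's first-order condition: 165 - 6q_D - 2(q_H) = 0.
So q_H = (157 - 2q_D)/5 and q_D = (165 - 2q_H)/6.
Solving the pair: q_H = 306/13, q_D = 511/26.

23.54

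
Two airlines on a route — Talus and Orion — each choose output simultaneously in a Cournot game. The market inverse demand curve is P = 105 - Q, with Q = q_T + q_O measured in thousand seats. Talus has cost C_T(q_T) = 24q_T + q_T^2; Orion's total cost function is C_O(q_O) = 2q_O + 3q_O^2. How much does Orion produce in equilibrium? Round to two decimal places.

Talus's profit: π_T = (105 - Q)q_T - (24q_T + q_T²). Setting ∂π_T/∂q_T = 0: 81 - 4q_T - (q_O) = 0.
Orion's first-order condition: 103 - 8q_O - (q_T) = 0.
Best responses: q_T = (81 - q_O)/4, q_O = (103 - q_T)/8.
Substituting one into the other gives q_T = 545/31 and q_O = 331/31.

10.68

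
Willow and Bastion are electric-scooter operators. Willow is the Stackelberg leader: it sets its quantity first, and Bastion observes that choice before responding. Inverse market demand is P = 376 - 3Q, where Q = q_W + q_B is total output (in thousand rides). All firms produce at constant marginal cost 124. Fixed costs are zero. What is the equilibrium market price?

187

The follower Bastion best-responds to any q_W: π_B = (376 - 3Q)q_B - 124q_B.
∂π_B/∂q_B = 252 - 3q_W - 6q_B = 0 gives the reaction function q_B = (252 - 3q_W)/6.
The leader anticipates this reaction. Substituting into P = 376 - 3Q gives P = 250 - (3/2)q_W, so π_W = (250 - (3/2)q_W)q_W - 124q_W.
The leader's first-order condition 126 - 3q_W = 0 yields q_W = 42.
Then q_B = (252 - 3·42)/6 = 21.
Total output Q = 63, so price P = 376 - 3·63 = 187.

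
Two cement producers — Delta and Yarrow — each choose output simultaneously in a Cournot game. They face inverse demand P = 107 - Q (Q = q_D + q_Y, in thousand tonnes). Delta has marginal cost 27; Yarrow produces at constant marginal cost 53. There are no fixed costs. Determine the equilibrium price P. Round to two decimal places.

62.33

Delta's profit: π_D = (107 - Q)q_D - (27q_D). Setting ∂π_D/∂q_D = 0: 80 - 2q_D - (q_Y) = 0.
Yarrow's profit: π_Y = (107 - Q)q_Y - (53q_Y). Setting ∂π_Y/∂q_Y = 0: 54 - 2q_Y - (q_D) = 0.
Rearranging gives the reaction functions q_D = (80 - q_Y)/2 and q_Y = (54 - q_D)/2.
Substituting one into the other gives q_D = 106/3 and q_Y = 28/3.
Total output Q = 134/3, so price P = 107 - 134/3 = 187/3.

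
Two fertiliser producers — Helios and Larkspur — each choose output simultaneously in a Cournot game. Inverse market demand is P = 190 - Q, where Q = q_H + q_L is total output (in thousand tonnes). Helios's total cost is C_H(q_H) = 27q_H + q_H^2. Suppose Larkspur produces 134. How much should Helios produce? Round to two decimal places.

7.25

With the rival's output fixed at 134, Helios's profit is π_H = (190 - 134 - q_H)q_H - (27q_H + q_H²) = (56 - q_H)q_H - (27q_H + q_H²).
∂π_H/∂q_H = 29 - 4q_H = 0, so q_H = 29/4.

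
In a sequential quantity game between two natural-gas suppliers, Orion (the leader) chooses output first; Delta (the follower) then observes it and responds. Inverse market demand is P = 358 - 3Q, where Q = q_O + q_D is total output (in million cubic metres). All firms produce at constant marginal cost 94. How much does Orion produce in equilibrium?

Solve by backward induction. Given q_O, the follower Delta maximises π_D = (358 - 3q_O - 3q_D)q_D - 94q_D.
Follower FOC: 264 - 3q_O - 6q_D = 0, so q_D(q_O) = (264 - 3q_O)/6.
The leader anticipates this reaction. Substituting into P = 358 - 3Q gives P = 226 - (3/2)q_O, so π_O = (226 - (3/2)q_O)q_O - 94q_O.
Maximising: ∂π_O/∂q_O = 132 - 3q_O = 0, giving q_O = 44.
Then q_D = (264 - 3·44)/6 = 22.

44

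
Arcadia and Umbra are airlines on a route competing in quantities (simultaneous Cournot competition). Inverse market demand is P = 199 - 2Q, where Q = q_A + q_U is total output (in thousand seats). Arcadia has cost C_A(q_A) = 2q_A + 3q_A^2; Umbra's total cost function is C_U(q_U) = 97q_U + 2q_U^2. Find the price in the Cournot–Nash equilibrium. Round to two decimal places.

Arcadia's profit: π_A = (199 - 2Q)q_A - (2q_A + 3q_A²). Setting ∂π_A/∂q_A = 0: 197 - 10q_A - 2(q_U) = 0.
Umbra's profit: π_U = (199 - 2Q)q_U - (97q_U + 2q_U²). Setting ∂π_U/∂q_U = 0: 102 - 8q_U - 2(q_A) = 0.
Rearranging gives the reaction functions q_A = (197 - 2q_U)/10 and q_U = (102 - 2q_A)/8.
Solving the pair: q_A = 343/19, q_U = 313/38.
Total output Q = 999/38, so price P = 199 - 2·(999/38) = 146.4211.

146.42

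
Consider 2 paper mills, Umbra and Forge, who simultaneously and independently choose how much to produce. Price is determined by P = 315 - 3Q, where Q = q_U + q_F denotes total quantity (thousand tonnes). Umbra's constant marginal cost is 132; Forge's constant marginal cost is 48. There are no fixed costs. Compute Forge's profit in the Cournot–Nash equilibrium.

Umbra's profit: π_U = (315 - 3Q)q_U - (132q_U). Setting ∂π_U/∂q_U = 0: 183 - 6q_U - 3(q_F) = 0.
Forge's profit: π_F = (315 - 3Q)q_F - (48q_F). Setting ∂π_F/∂q_F = 0: 267 - 6q_F - 3(q_U) = 0.
Rearranging gives the reaction functions q_U = (183 - 3q_F)/6 and q_F = (267 - 3q_U)/6.
Solving the pair: q_U = 11, q_F = 39.
Price P = 315 - 3·50 = 165.
Forge's profit: (165 - 48)·39 = 4563.

4563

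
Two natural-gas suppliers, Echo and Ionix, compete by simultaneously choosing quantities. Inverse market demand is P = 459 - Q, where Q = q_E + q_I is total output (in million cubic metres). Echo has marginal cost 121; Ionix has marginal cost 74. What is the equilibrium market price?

218

Echo's profit: π_E = (459 - Q)q_E - (121q_E). Setting ∂π_E/∂q_E = 0: 338 - 2q_E - (q_I) = 0.
Ionix's first-order condition: 385 - 2q_I - (q_E) = 0.
So q_E = (338 - q_I)/2 and q_I = (385 - q_E)/2.
Substituting one into the other gives q_E = 97 and q_I = 144.
Total output Q = 241, so price P = 459 - 241 = 218.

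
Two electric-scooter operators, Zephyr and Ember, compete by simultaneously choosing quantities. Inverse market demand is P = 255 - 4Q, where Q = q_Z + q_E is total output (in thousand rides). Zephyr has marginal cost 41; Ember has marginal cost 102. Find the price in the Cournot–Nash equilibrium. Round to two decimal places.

132.67

Zephyr's profit: π_Z = (255 - 4Q)q_Z - (41q_Z). Setting ∂π_Z/∂q_Z = 0: 214 - 8q_Z - 4(q_E) = 0.
Ember's profit: π_E = (255 - 4Q)q_E - (102q_E). Setting ∂π_E/∂q_E = 0: 153 - 8q_E - 4(q_Z) = 0.
Rearranging gives the reaction functions q_Z = (214 - 4q_E)/8 and q_E = (153 - 4q_Z)/8.
Solving the pair: q_Z = 275/12, q_E = 23/3.
Total output Q = 367/12, so price P = 255 - 4·(367/12) = 398/3.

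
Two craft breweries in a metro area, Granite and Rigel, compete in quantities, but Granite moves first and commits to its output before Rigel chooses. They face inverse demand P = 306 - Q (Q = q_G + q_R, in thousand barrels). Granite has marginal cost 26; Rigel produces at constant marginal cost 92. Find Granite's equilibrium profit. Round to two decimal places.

The follower Rigel best-responds to any q_G: π_R = (306 - Q)q_R - 92q_R.
Setting the follower's marginal profit to zero, 214 - q_G - 2q_R = 0, i.e. q_R = (214 - q_G)/2.
Granite substitutes q_R(q_G) into its own profit: π_G = q_G(306 - q_G - (214 - q_G)/2) - 26q_G = (199 - (1/2)q_G)q_G - 26q_G.
Leader FOC: 173 - q_G = 0, so q_G = 173.
Then q_R = (214 - 173)/2 = 41/2.
Price P = 306 - 387/2 = 225/2.
Granite's profit: (225/2 - 26)·173 = 14964.5000.

14964.50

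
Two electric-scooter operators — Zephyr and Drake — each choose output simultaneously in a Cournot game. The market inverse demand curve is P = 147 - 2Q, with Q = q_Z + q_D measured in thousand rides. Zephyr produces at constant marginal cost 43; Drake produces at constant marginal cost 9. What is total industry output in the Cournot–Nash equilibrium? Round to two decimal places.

Zephyr's profit: π_Z = (147 - 2Q)q_Z - (43q_Z). Setting ∂π_Z/∂q_Z = 0: 104 - 4q_Z - 2(q_D) = 0.
Drake's profit: π_D = (147 - 2Q)q_D - (9q_D). Setting ∂π_D/∂q_D = 0: 138 - 4q_D - 2(q_Z) = 0.
Best responses: q_Z = (104 - 2q_D)/4, q_D = (138 - 2q_Z)/4.
Substituting one into the other gives q_Z = 35/3 and q_D = 86/3.
Total output Q = 35/3 + 86/3 = 121/3.

40.33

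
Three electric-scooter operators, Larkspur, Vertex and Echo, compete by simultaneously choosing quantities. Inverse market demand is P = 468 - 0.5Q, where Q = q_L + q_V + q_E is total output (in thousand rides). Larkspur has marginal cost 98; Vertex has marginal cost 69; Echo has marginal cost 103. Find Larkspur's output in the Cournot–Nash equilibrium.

Larkspur's profit: π_L = (468 - 0.5Q)q_L - (98q_L). Setting ∂π_L/∂q_L = 0: 370 - q_L - (1/2)(q_V + q_E) = 0.
Vertex's profit: π_V = (468 - 0.5Q)q_V - (69q_V). Setting ∂π_V/∂q_V = 0: 399 - q_V - (1/2)(q_L + q_E) = 0.
Echo's profit: π_E = (468 - 0.5Q)q_E - (103q_E). Setting ∂π_E/∂q_E = 0: 365 - q_E - (1/2)(q_L + q_V) = 0.
Adding the 3 first-order conditions: 1134 − 2Q = 0, so Q = 567.
Back-substituting: q_L = (370 − 567/2)/(1/2) = 173, q_V = (399 − 567/2)/(1/2) = 231, q_E = (365 − 567/2)/(1/2) = 163.

173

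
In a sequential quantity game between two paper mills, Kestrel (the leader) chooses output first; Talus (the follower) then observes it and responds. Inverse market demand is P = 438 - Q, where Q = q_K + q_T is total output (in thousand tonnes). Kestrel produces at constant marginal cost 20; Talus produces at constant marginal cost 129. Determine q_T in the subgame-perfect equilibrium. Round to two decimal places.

The follower Talus best-responds to any q_K: π_T = (438 - Q)q_T - 129q_T.
Follower FOC: 309 - q_K - 2q_T = 0, so q_T(q_K) = (309 - q_K)/2.
The leader anticipates this reaction. Substituting into P = 438 - Q gives P = 567/2 - (1/2)q_K, so π_K = (567/2 - (1/2)q_K)q_K - 20q_K.
Maximising: ∂π_K/∂q_K = 527/2 - q_K = 0, giving q_K = 527/2.
Then q_T = (309 - 527/2)/2 = 91/4.

22.75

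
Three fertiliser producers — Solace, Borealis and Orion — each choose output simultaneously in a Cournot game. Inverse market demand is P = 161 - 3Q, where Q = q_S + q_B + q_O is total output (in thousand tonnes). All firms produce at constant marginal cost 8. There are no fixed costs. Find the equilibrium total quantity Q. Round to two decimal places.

38.25

Each firm earns π_i = (161 - 3Q)q_i - 8q_i.
Setting ∂π_i/∂q_i = 0 with rivals' quantities fixed: 153 - 6q_i - 3·Σ_{j≠i} q_j = 0.
With identical firms every q_j equals q_i, so Σ_{j≠i} q_j = 2q_i and 153 = 12q_i, giving q_i = 51/4.
Total output Q = 51/4 + 51/4 + 51/4 = 153/4.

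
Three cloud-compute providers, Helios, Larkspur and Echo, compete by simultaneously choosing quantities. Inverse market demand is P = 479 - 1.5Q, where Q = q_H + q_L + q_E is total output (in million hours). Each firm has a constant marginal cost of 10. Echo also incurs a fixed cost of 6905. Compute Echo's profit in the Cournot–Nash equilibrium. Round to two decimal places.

2260.04

A representative firm's profit is π_i = q_i(479 - 1.5Q) - 10q_i.
First-order condition (treating rivals' output as given): 469 - 3q_i - (3/2)·Σ_{j≠i} q_j = 0.
By symmetry each firm produces the same amount; substituting Σ_{j≠i} q_j = 2q_i yields q_i = 469/6.
Price P = 479 - (3/2)·(469/2) = 509/4.
Echo's profit: (509/4 - 10)·(469/6) - 6905 = 2260.0417.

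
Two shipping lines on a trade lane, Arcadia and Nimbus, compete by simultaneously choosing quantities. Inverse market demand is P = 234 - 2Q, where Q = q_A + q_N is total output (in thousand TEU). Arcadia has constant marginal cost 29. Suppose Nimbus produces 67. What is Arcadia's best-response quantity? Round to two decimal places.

With the rival's output fixed at 67, Arcadia's profit is π_A = (234 - 2·67 - 2q_A)q_A - (29q_A) = (100 - 2q_A)q_A - (29q_A).
∂π_A/∂q_A = 71 - 4q_A = 0, so q_A = 71/4.

17.75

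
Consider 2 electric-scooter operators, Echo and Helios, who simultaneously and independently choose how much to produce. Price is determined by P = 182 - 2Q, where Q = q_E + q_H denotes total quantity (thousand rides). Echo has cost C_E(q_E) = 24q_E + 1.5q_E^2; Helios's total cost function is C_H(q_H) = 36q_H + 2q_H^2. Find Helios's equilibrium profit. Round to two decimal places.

Echo's profit: π_E = (182 - 2Q)q_E - (24q_E + (3/2)q_E²). Setting ∂π_E/∂q_E = 0: 158 - 7q_E - 2(q_H) = 0.
Helios's first-order condition: 146 - 8q_H - 2(q_E) = 0.
Rearranging gives the reaction functions q_E = (158 - 2q_H)/7 and q_H = (146 - 2q_E)/8.
Substituting one into the other gives q_E = 243/13 and q_H = 353/26.
Price P = 182 - 2·(839/26) = 1527/13.
Helios's profit: (1527/13)·(353/26) - 36·(353/26) - 2(353/26)² = 737.3314.

737.33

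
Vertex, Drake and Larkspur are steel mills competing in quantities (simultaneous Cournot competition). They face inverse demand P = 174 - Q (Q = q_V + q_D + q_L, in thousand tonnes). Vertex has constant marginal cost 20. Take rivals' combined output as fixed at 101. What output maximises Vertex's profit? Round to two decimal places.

26.50

With rivals' combined output fixed at 101, Vertex's profit is π_V = (174 - 101 - q_V)q_V - (20q_V) = (73 - q_V)q_V - (20q_V).
∂π_V/∂q_V = 53 - 2q_V = 0, so q_V = 53/2.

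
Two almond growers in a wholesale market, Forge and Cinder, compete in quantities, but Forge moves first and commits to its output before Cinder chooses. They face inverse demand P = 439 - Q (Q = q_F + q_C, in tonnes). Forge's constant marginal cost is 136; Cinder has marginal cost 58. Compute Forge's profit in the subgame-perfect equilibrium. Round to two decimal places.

The follower Cinder best-responds to any q_F: π_C = (439 - Q)q_C - 58q_C.
∂π_C/∂q_C = 381 - q_F - 2q_C = 0 gives the reaction function q_C = (381 - q_F)/2.
The leader anticipates this reaction. Substituting into P = 439 - Q gives P = 497/2 - (1/2)q_F, so π_F = (497/2 - (1/2)q_F)q_F - 136q_F.
The leader's first-order condition 225/2 - q_F = 0 yields q_F = 225/2.
Then q_C = (381 - 225/2)/2 = 537/4.
Price P = 439 - 987/4 = 769/4.
Forge's profit: (769/4 - 136)·(225/2) = 6328.1250.

6328.13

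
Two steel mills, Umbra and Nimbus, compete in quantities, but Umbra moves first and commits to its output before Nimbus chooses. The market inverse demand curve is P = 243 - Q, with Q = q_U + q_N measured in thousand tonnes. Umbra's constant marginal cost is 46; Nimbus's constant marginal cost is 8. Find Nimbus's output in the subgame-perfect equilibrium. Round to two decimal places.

77.75

The follower Nimbus best-responds to any q_U: π_N = (243 - Q)q_N - 8q_N.
∂π_N/∂q_N = 235 - q_U - 2q_N = 0 gives the reaction function q_N = (235 - q_U)/2.
The leader anticipates this reaction. Substituting into P = 243 - Q gives P = 251/2 - (1/2)q_U, so π_U = (251/2 - (1/2)q_U)q_U - 46q_U.
The leader's first-order condition 159/2 - q_U = 0 yields q_U = 159/2.
Then q_N = (235 - 159/2)/2 = 311/4.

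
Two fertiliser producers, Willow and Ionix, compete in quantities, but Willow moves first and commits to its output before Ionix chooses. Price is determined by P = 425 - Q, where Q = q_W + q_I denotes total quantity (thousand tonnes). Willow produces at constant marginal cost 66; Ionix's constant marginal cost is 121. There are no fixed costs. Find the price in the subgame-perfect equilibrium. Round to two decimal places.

Solve by backward induction. Given q_W, the follower Ionix maximises π_I = (425 - q_W - q_I)q_I - 121q_I.
Follower FOC: 304 - q_W - 2q_I = 0, so q_I(q_W) = (304 - q_W)/2.
The leader anticipates this reaction. Substituting into P = 425 - Q gives P = 273 - (1/2)q_W, so π_W = (273 - (1/2)q_W)q_W - 66q_W.
Maximising: ∂π_W/∂q_W = 207 - q_W = 0, giving q_W = 207.
Then q_I = (304 - 207)/2 = 97/2.
Total output Q = 511/2, so price P = 425 - 511/2 = 339/2.

169.50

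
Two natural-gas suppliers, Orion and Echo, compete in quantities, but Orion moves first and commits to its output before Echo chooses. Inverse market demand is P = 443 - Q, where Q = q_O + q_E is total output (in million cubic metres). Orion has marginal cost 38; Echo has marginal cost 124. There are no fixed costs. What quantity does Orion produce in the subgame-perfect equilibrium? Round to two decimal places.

Solve by backward induction. Given q_O, the follower Echo maximises π_E = (443 - q_O - q_E)q_E - 124q_E.
Follower FOC: 319 - q_O - 2q_E = 0, so q_E(q_O) = (319 - q_O)/2.
The leader anticipates this reaction. Substituting into P = 443 - Q gives P = 567/2 - (1/2)q_O, so π_O = (567/2 - (1/2)q_O)q_O - 38q_O.
Leader FOC: 491/2 - q_O = 0, so q_O = 491/2.
Then q_E = (319 - 491/2)/2 = 147/4.

245.50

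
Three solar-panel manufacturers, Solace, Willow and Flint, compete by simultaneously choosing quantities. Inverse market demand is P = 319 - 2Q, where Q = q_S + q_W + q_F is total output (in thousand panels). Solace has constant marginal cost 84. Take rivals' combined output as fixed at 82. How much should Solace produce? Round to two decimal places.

With rivals' combined output fixed at 82, Solace's profit is π_S = (319 - 2·82 - 2q_S)q_S - (84q_S) = (155 - 2q_S)q_S - (84q_S).
∂π_S/∂q_S = 71 - 4q_S = 0, so q_S = 71/4.

17.75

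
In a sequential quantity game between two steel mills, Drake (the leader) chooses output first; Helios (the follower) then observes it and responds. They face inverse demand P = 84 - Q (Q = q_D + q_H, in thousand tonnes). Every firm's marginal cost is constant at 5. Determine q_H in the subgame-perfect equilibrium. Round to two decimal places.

19.75

Solve by backward induction. Given q_D, the follower Helios maximises π_H = (84 - q_D - q_H)q_H - 5q_H.
∂π_H/∂q_H = 79 - q_D - 2q_H = 0 gives the reaction function q_H = (79 - q_D)/2.
Drake substitutes q_H(q_D) into its own profit: π_D = q_D(84 - q_D - (79 - q_D)/2) - 5q_D = (89/2 - (1/2)q_D)q_D - 5q_D.
Maximising: ∂π_D/∂q_D = 79/2 - q_D = 0, giving q_D = 79/2.
Then q_H = (79 - 79/2)/2 = 79/4.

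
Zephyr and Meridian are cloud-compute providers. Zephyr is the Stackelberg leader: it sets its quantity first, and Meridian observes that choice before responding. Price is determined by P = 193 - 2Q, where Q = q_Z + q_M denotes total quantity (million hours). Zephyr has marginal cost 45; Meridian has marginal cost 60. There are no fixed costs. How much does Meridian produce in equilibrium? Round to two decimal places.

12.88

Solve by backward induction. Given q_Z, the follower Meridian maximises π_M = (193 - 2q_Z - 2q_M)q_M - 60q_M.
∂π_M/∂q_M = 133 - 2q_Z - 4q_M = 0 gives the reaction function q_M = (133 - 2q_Z)/4.
Zephyr substitutes q_M(q_Z) into its own profit: π_Z = q_Z(193 - 2q_Z - (133 - 2q_Z)/2) - 45q_Z = (253/2 - q_Z)q_Z - 45q_Z.
The leader's first-order condition 163/2 - 2q_Z = 0 yields q_Z = 163/4.
Then q_M = (133 - 2·(163/4))/4 = 103/8.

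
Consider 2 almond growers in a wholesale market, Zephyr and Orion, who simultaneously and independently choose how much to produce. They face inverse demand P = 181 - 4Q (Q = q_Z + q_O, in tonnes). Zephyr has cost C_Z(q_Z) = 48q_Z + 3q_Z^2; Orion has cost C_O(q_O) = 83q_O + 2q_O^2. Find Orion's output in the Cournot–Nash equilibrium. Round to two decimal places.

5.53

Zephyr's profit: π_Z = (181 - 4Q)q_Z - (48q_Z + 3q_Z²). Setting ∂π_Z/∂q_Z = 0: 133 - 14q_Z - 4(q_O) = 0.
Orion's first-order condition: 98 - 12q_O - 4(q_Z) = 0.
Best responses: q_Z = (133 - 4q_O)/14, q_O = (98 - 4q_Z)/12.
Substituting one into the other gives q_Z = 301/38 and q_O = 105/19.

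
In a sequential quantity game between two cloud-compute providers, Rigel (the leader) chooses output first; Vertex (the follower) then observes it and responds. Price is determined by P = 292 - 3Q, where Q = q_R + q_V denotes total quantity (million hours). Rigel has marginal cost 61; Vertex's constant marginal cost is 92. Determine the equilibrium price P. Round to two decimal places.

126.50

The follower Vertex best-responds to any q_R: π_V = (292 - 3Q)q_V - 92q_V.
∂π_V/∂q_V = 200 - 3q_R - 6q_V = 0 gives the reaction function q_V = (200 - 3q_R)/6.
Rigel substitutes q_V(q_R) into its own profit: π_R = q_R(292 - 3q_R - (200 - 3q_R)/2) - 61q_R = (192 - (3/2)q_R)q_R - 61q_R.
Leader FOC: 131 - 3q_R = 0, so q_R = 131/3.
Then q_V = (200 - 3·(131/3))/6 = 23/2.
Total output Q = 331/6, so price P = 292 - 3·(331/6) = 253/2.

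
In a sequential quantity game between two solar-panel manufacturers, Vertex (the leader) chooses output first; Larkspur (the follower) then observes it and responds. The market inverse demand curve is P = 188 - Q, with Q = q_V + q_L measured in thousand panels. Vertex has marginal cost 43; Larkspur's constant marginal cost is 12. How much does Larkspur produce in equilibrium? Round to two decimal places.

59.50

Solve by backward induction. Given q_V, the follower Larkspur maximises π_L = (188 - q_V - q_L)q_L - 12q_L.
∂π_L/∂q_L = 176 - q_V - 2q_L = 0 gives the reaction function q_L = (176 - q_V)/2.
Vertex substitutes q_L(q_V) into its own profit: π_V = q_V(188 - q_V - (176 - q_V)/2) - 43q_V = (100 - (1/2)q_V)q_V - 43q_V.
Leader FOC: 57 - q_V = 0, so q_V = 57.
Then q_L = (176 - 57)/2 = 119/2.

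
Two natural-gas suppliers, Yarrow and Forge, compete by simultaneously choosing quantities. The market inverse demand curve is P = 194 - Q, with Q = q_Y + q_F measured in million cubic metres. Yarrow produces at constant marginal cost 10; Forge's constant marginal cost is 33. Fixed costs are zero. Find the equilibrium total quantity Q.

Yarrow's profit: π_Y = (194 - Q)q_Y - (10q_Y). Setting ∂π_Y/∂q_Y = 0: 184 - 2q_Y - (q_F) = 0.
Forge's first-order condition: 161 - 2q_F - (q_Y) = 0.
So q_Y = (184 - q_F)/2 and q_F = (161 - q_Y)/2.
Solving the pair: q_Y = 69, q_F = 46.
Total output Q = 69 + 46 = 115.

115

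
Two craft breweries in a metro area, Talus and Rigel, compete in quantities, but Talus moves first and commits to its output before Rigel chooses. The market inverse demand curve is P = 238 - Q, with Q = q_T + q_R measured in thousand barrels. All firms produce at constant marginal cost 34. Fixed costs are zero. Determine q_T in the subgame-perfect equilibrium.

Solve by backward induction. Given q_T, the follower Rigel maximises π_R = (238 - q_T - q_R)q_R - 34q_R.
Follower FOC: 204 - q_T - 2q_R = 0, so q_R(q_T) = (204 - q_T)/2.
The leader anticipates this reaction. Substituting into P = 238 - Q gives P = 136 - (1/2)q_T, so π_T = (136 - (1/2)q_T)q_T - 34q_T.
Leader FOC: 102 - q_T = 0, so q_T = 102.
Then q_R = (204 - 102)/2 = 51.

102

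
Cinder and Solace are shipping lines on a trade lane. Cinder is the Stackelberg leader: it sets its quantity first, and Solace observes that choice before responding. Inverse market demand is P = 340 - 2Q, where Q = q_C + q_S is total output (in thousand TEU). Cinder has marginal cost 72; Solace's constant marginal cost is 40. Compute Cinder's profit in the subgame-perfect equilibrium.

Solve by backward induction. Given q_C, the follower Solace maximises π_S = (340 - 2q_C - 2q_S)q_S - 40q_S.
Setting the follower's marginal profit to zero, 300 - 2q_C - 4q_S = 0, i.e. q_S = (300 - 2q_C)/4.
The leader anticipates this reaction. Substituting into P = 340 - 2Q gives P = 190 - q_C, so π_C = (190 - q_C)q_C - 72q_C.
Maximising: ∂π_C/∂q_C = 118 - 2q_C = 0, giving q_C = 59.
Then q_S = (300 - 2·59)/4 = 91/2.
Price P = 340 - 2·(209/2) = 131.
Cinder's profit: (131 - 72)·59 = 3481.

3481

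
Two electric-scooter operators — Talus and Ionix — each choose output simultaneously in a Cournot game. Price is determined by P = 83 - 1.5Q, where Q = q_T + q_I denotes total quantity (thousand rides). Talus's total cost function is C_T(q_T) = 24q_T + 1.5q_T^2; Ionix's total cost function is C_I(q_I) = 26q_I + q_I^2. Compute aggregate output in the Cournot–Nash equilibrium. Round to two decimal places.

16.68

Talus's profit: π_T = (83 - 1.5Q)q_T - (24q_T + (3/2)q_T²). Setting ∂π_T/∂q_T = 0: 59 - 6q_T - (3/2)(q_I) = 0.
Ionix's profit: π_I = (83 - 1.5Q)q_I - (26q_I + q_I²). Setting ∂π_I/∂q_I = 0: 57 - 5q_I - (3/2)(q_T) = 0.
Best responses: q_T = (59 - (3/2)q_I)/6, q_I = (57 - (3/2)q_T)/5.
Substituting one into the other gives q_T = 838/111 and q_I = 338/37.
Total output Q = 838/111 + 338/37 = 1852/111.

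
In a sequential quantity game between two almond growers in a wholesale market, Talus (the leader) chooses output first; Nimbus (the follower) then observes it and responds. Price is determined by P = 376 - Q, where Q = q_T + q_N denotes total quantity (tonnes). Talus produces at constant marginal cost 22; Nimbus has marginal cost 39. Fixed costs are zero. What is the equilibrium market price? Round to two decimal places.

114.75

Solve by backward induction. Given q_T, the follower Nimbus maximises π_N = (376 - q_T - q_N)q_N - 39q_N.
Setting the follower's marginal profit to zero, 337 - q_T - 2q_N = 0, i.e. q_N = (337 - q_T)/2.
Talus substitutes q_N(q_T) into its own profit: π_T = q_T(376 - q_T - (337 - q_T)/2) - 22q_T = (415/2 - (1/2)q_T)q_T - 22q_T.
Leader FOC: 371/2 - q_T = 0, so q_T = 371/2.
Then q_N = (337 - 371/2)/2 = 303/4.
Total output Q = 1045/4, so price P = 376 - 1045/4 = 459/4.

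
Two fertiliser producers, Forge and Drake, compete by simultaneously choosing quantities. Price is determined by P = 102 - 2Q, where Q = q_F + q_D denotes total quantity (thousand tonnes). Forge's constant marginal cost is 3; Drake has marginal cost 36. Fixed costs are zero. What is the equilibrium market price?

Forge's profit: π_F = (102 - 2Q)q_F - (3q_F). Setting ∂π_F/∂q_F = 0: 99 - 4q_F - 2(q_D) = 0.
Drake's profit: π_D = (102 - 2Q)q_D - (36q_D). Setting ∂π_D/∂q_D = 0: 66 - 4q_D - 2(q_F) = 0.
Rearranging gives the reaction functions q_F = (99 - 2q_D)/4 and q_D = (66 - 2q_F)/4.
Solving the pair: q_F = 22, q_D = 11/2.
Total output Q = 55/2, so price P = 102 - 2·(55/2) = 47.

47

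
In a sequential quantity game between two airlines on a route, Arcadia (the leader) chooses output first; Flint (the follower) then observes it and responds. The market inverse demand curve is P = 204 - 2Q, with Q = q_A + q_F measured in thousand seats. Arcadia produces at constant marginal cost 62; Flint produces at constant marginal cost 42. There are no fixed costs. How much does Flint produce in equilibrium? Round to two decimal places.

The follower Flint best-responds to any q_A: π_F = (204 - 2Q)q_F - 42q_F.
Setting the follower's marginal profit to zero, 162 - 2q_A - 4q_F = 0, i.e. q_F = (162 - 2q_A)/4.
The leader anticipates this reaction. Substituting into P = 204 - 2Q gives P = 123 - q_A, so π_A = (123 - q_A)q_A - 62q_A.
The leader's first-order condition 61 - 2q_A = 0 yields q_A = 61/2.
Then q_F = (162 - 2·(61/2))/4 = 101/4.

25.25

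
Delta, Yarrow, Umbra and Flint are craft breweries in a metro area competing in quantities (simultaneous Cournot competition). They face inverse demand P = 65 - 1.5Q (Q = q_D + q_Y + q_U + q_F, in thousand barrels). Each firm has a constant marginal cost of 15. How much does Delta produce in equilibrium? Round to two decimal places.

6.67

A representative firm's profit is π_i = q_i(65 - 1.5Q) - 15q_i.
Setting ∂π_i/∂q_i = 0 with rivals' quantities fixed: 50 - 3q_i - (3/2)·Σ_{j≠i} q_j = 0.
With identical firms every q_j equals q_i, so Σ_{j≠i} q_j = 3q_i and 50 = (15/2)q_i, giving q_i = 20/3.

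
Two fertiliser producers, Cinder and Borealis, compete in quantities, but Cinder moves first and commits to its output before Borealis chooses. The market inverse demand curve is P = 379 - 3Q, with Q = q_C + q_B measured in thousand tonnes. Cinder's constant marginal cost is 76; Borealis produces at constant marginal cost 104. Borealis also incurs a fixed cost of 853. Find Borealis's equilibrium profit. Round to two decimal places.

The follower Borealis best-responds to any q_C: π_B = (379 - 3Q)q_B - 104q_B.
Setting the follower's marginal profit to zero, 275 - 3q_C - 6q_B = 0, i.e. q_B = (275 - 3q_C)/6.
The leader anticipates this reaction. Substituting into P = 379 - 3Q gives P = 483/2 - (3/2)q_C, so π_C = (483/2 - (3/2)q_C)q_C - 76q_C.
Maximising: ∂π_C/∂q_C = 331/2 - 3q_C = 0, giving q_C = 331/6.
Then q_B = (275 - 3·(331/6))/6 = 73/4.
Price P = 379 - 3·(881/12) = 635/4.
Borealis's profit: (635/4 - 104)·(73/4) - 853 = 146.1875.

146.19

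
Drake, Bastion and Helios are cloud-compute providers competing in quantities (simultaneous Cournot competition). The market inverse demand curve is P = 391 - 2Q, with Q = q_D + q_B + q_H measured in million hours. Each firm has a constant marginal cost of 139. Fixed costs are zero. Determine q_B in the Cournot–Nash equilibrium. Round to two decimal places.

A representative firm's profit is π_i = q_i(391 - 2Q) - 139q_i.
First-order condition (treating rivals' output as given): 252 - 4q_i - 2·Σ_{j≠i} q_j = 0.
With identical firms every q_j equals q_i, so Σ_{j≠i} q_j = 2q_i and 252 = 8q_i, giving q_i = 63/2.

31.50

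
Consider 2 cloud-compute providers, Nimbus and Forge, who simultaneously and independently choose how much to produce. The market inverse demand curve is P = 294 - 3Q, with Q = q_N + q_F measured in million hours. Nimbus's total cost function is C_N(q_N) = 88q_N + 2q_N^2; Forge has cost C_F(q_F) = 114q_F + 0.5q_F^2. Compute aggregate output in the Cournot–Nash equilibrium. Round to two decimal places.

34.16

Nimbus's profit: π_N = (294 - 3Q)q_N - (88q_N + 2q_N²). Setting ∂π_N/∂q_N = 0: 206 - 10q_N - 3(q_F) = 0.
Forge's first-order condition: 180 - 7q_F - 3(q_N) = 0.
Best responses: q_N = (206 - 3q_F)/10, q_F = (180 - 3q_N)/7.
Substituting one into the other gives q_N = 902/61 and q_F = 1182/61.
Total output Q = 902/61 + 1182/61 = 34.1639.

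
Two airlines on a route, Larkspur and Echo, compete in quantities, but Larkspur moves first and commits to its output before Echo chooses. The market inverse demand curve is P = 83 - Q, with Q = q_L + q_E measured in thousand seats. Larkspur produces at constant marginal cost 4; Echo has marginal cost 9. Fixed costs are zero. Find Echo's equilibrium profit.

The follower Echo best-responds to any q_L: π_E = (83 - Q)q_E - 9q_E.
Follower FOC: 74 - q_L - 2q_E = 0, so q_E(q_L) = (74 - q_L)/2.
The leader anticipates this reaction. Substituting into P = 83 - Q gives P = 46 - (1/2)q_L, so π_L = (46 - (1/2)q_L)q_L - 4q_L.
Maximising: ∂π_L/∂q_L = 42 - q_L = 0, giving q_L = 42.
Then q_E = (74 - 42)/2 = 16.
Price P = 83 - 58 = 25.
Echo's profit: (25 - 9)·16 = 256.

256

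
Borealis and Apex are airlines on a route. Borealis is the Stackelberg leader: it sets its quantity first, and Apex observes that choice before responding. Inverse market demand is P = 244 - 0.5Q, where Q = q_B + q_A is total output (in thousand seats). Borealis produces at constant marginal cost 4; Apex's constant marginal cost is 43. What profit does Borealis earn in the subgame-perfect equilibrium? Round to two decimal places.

19460.25

The follower Apex best-responds to any q_B: π_A = (244 - 0.5Q)q_A - 43q_A.
Setting the follower's marginal profit to zero, 201 - (1/2)q_B - q_A = 0, i.e. q_A = (201 - (1/2)q_B).
The leader anticipates this reaction. Substituting into P = 244 - 0.5Q gives P = 287/2 - (1/4)q_B, so π_B = (287/2 - (1/4)q_B)q_B - 4q_B.
Leader FOC: 279/2 - (1/2)q_B = 0, so q_B = 279.
Then q_A = (201 - (1/2)·279) = 123/2.
Price P = 244 - (1/2)·(681/2) = 295/4.
Borealis's profit: (295/4 - 4)·279 = 19460.2500.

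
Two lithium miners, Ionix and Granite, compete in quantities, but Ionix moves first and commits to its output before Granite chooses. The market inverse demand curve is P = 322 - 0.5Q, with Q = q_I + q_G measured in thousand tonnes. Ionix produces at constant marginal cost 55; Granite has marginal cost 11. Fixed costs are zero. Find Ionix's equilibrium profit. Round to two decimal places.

Solve by backward induction. Given q_I, the follower Granite maximises π_G = (322 - (1/2)q_I - (1/2)q_G)q_G - 11q_G.
Setting the follower's marginal profit to zero, 311 - (1/2)q_I - q_G = 0, i.e. q_G = (311 - (1/2)q_I).
The leader anticipates this reaction. Substituting into P = 322 - 0.5Q gives P = 333/2 - (1/4)q_I, so π_I = (333/2 - (1/4)q_I)q_I - 55q_I.
The leader's first-order condition 223/2 - (1/2)q_I = 0 yields q_I = 223.
Then q_G = (311 - (1/2)·223) = 399/2.
Price P = 322 - (1/2)·(845/2) = 443/4.
Ionix's profit: (443/4 - 55)·223 = 12432.2500.

12432.25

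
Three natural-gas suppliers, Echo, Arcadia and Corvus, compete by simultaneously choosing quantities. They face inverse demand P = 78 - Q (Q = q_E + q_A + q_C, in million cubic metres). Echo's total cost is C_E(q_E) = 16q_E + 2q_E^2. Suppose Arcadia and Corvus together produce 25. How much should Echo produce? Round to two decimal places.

With rivals' combined output fixed at 25, Echo's profit is π_E = (78 - 25 - q_E)q_E - (16q_E + 2q_E²) = (53 - q_E)q_E - (16q_E + 2q_E²).
∂π_E/∂q_E = 37 - 6q_E = 0, so q_E = 37/6.

6.17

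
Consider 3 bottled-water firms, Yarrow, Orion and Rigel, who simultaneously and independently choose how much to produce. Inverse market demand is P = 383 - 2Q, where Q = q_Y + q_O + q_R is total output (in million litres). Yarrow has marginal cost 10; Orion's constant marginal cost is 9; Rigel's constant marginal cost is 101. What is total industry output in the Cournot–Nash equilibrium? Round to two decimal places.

Yarrow's profit: π_Y = (383 - 2Q)q_Y - (10q_Y). Setting ∂π_Y/∂q_Y = 0: 373 - 4q_Y - 2(q_O + q_R) = 0.
Orion's first-order condition: 374 - 4q_O - 2(q_Y + q_R) = 0.
Rigel's profit: π_R = (383 - 2Q)q_R - (101q_R). Setting ∂π_R/∂q_R = 0: 282 - 4q_R - 2(q_Y + q_O) = 0.
Adding the 3 first-order conditions: 1029 − 8Q = 0, so Q = 1029/8.
Back-substituting: q_Y = (373 − 1029/4)/2 = 463/8, q_O = (374 − 1029/4)/2 = 467/8, q_R = (282 − 1029/4)/2 = 99/8.
Total output Q = 463/8 + 467/8 + 99/8 = 1029/8.

128.63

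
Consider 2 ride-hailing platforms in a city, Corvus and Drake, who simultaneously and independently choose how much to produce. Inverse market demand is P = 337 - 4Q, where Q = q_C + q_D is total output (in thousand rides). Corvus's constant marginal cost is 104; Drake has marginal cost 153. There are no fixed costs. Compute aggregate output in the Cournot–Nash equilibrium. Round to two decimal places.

34.75

Corvus's profit: π_C = (337 - 4Q)q_C - (104q_C). Setting ∂π_C/∂q_C = 0: 233 - 8q_C - 4(q_D) = 0.
Drake's profit: π_D = (337 - 4Q)q_D - (153q_D). Setting ∂π_D/∂q_D = 0: 184 - 8q_D - 4(q_C) = 0.
So q_C = (233 - 4q_D)/8 and q_D = (184 - 4q_C)/8.
Substituting one into the other gives q_C = 47/2 and q_D = 45/4.
Total output Q = 47/2 + 45/4 = 139/4.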